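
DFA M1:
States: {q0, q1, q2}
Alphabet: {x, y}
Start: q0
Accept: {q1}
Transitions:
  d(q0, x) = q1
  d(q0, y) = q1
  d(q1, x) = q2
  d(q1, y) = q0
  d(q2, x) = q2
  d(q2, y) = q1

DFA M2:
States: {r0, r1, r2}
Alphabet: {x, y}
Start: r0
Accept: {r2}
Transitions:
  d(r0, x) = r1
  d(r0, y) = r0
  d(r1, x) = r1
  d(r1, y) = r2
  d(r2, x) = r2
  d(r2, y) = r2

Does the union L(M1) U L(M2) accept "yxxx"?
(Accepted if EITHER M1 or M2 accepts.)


M1: final=q2 accepted=False
M2: final=r1 accepted=False

No, union rejects (neither accepts)


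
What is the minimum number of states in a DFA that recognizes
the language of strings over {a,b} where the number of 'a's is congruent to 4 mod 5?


States track (count of 'a') mod 5.
Need 5 states: one per remainder 0..4; accept = remainder 4.

5


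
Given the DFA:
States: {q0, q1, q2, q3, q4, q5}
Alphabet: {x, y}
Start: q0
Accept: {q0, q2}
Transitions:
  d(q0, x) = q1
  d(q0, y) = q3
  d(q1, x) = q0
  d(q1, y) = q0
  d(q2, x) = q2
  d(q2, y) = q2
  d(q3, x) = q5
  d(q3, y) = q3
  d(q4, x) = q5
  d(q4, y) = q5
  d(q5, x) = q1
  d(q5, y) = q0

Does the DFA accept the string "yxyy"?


Trace: q0 -> q3 -> q5 -> q0 -> q3
Final state: q3
Accept states: {q0, q2}

No, rejected (final state q3 is not an accept state)


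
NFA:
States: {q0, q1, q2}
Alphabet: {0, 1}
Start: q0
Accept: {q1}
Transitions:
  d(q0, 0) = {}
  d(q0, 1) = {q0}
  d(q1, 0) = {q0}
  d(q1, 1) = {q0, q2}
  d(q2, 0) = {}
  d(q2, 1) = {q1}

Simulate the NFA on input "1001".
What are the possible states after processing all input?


Start: {q0}
  --1--> {q0}
  --0--> {}
  --0--> {}
  --1--> {}

{} (empty set, no valid transitions)


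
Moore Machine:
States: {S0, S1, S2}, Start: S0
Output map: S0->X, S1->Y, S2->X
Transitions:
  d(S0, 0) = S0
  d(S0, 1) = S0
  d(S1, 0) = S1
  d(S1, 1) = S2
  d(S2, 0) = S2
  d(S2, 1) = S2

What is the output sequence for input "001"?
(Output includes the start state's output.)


Start: S0 (output X)
  --0--> S0 (output X)
  --0--> S0 (output X)
  --1--> S0 (output X)

"XXXX"


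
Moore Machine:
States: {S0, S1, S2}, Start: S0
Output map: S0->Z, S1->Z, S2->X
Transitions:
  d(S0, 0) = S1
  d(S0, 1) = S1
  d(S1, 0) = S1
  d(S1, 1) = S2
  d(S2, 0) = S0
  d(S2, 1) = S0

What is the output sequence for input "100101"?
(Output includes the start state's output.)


Start: S0 (output Z)
  --1--> S1 (output Z)
  --0--> S1 (output Z)
  --0--> S1 (output Z)
  --1--> S2 (output X)
  --0--> S0 (output Z)
  --1--> S1 (output Z)

"ZZZZXZZ"


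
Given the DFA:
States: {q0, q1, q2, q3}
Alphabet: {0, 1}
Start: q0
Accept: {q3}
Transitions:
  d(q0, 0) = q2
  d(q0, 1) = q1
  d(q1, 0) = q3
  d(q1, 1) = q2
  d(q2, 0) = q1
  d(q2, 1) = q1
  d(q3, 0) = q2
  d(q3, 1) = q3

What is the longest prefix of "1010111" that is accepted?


Run the DFA, marking each prefix where the state is accepting:
  "" -> q0 [reject]
  "1" -> q1 [reject]
  "10" -> q3 [accept]
  "101" -> q3 [accept]
  "1010" -> q2 [reject]
  "10101" -> q1 [reject]
  "101011" -> q2 [reject]
  "1010111" -> q1 [reject]

"101"


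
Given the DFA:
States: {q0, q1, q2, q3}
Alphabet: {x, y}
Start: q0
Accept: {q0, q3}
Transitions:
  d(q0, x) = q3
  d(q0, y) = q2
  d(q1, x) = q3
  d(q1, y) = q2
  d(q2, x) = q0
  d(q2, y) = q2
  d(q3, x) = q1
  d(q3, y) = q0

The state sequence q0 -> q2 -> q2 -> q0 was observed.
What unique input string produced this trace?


Trace back each transition to find the symbol:
  q0 --[y]--> q2
  q2 --[y]--> q2
  q2 --[x]--> q0

"yyx"


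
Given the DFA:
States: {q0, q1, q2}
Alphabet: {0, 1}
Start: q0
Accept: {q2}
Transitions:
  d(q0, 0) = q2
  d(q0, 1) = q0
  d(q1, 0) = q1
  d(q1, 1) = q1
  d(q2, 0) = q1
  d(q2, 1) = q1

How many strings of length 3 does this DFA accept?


Enumerating all length-3 strings:
  "000" -> q1 [reject]
  "001" -> q1 [reject]
  "010" -> q1 [reject]
  "011" -> q1 [reject]
  "100" -> q1 [reject]
  "101" -> q1 [reject]
  "110" -> q2 [accept]
  "111" -> q0 [reject]

1 out of 8


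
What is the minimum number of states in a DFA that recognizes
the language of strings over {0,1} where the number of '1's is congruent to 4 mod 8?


States track (count of '1') mod 8.
Need 8 states: one per remainder 0..7; accept = remainder 4.

8


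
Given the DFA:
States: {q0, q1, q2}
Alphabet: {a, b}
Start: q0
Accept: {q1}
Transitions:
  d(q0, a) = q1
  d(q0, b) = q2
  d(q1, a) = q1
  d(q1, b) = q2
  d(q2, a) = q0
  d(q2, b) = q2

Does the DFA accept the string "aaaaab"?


Trace: q0 -> q1 -> q1 -> q1 -> q1 -> q1 -> q2
Final state: q2
Accept states: {q1}

No, rejected (final state q2 is not an accept state)


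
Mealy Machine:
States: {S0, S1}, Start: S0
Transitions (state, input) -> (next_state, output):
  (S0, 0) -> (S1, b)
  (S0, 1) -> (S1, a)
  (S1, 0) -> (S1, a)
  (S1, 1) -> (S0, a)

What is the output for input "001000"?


Step-by-step:
  (S0, 0) -> (S1, b)
  (S1, 0) -> (S1, a)
  (S1, 1) -> (S0, a)
  (S0, 0) -> (S1, b)
  (S1, 0) -> (S1, a)
  (S1, 0) -> (S1, a)

"baabaa"


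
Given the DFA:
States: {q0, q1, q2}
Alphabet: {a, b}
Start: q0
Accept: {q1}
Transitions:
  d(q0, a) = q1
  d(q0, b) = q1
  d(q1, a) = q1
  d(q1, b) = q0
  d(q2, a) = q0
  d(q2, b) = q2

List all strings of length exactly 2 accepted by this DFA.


All strings of length 2: 4 total
Accepted: 2

"aa", "ba"


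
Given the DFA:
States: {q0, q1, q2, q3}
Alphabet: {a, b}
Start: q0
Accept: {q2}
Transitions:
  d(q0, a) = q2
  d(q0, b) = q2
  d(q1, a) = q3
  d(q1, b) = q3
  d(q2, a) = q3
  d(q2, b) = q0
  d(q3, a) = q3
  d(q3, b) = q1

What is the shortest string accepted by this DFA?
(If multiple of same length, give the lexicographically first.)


BFS by string length (lex-first path to each state shown):
  len 0: q0<-""
  len 1: q2<-"a"
Found accept state at length 1.

"a"


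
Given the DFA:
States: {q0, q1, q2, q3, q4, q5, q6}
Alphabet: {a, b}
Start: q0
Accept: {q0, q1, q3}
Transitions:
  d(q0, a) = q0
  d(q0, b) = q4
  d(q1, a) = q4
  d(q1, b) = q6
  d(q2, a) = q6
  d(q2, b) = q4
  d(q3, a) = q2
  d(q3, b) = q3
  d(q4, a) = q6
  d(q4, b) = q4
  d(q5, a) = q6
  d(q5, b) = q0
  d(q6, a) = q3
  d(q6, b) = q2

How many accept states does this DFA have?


Accept states listed: {q0, q1, q3}
Counting: q0(1) q1(2) q3(3)

3


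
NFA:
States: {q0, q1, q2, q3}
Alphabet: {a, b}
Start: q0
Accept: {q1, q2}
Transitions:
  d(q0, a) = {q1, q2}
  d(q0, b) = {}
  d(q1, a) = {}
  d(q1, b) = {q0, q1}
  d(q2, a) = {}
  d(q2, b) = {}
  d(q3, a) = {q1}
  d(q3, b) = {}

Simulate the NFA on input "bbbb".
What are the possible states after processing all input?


Start: {q0}
  --b--> {}
  --b--> {}
  --b--> {}
  --b--> {}

{} (empty set, no valid transitions)


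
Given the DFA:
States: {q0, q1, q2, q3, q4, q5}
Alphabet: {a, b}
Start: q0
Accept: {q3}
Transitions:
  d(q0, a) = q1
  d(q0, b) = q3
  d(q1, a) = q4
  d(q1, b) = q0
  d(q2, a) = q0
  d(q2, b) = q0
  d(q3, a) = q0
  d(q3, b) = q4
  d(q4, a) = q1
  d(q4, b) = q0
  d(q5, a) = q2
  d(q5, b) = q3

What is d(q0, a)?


Looking up transition d(q0, a)

q1


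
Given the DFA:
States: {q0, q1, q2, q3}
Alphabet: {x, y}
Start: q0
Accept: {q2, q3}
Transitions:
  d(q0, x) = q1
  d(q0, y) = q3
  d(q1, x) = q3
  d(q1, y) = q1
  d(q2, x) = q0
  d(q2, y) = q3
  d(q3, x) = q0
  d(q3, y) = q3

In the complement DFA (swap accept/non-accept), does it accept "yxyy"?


Trace: q0 -> q3 -> q0 -> q3 -> q3
Final: q3
Original accept: {q2, q3}
Complement: q3 is in original accept

No, complement rejects (original accepts)


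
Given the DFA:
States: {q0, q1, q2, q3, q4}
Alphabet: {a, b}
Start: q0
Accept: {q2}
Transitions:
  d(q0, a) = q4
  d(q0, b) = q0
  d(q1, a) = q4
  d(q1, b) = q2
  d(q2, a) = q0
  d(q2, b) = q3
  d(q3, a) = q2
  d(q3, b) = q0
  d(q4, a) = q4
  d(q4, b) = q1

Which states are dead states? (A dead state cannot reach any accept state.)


Forward reachability from each state:
  q0 -> reaches accept state q2 (live)
  q1 -> reaches accept state q2 (live)
  q2 -> reaches accept state q2 (live)
  q3 -> reaches accept state q2 (live)
  q4 -> reaches accept state q2 (live)

None (all states can reach an accept state)


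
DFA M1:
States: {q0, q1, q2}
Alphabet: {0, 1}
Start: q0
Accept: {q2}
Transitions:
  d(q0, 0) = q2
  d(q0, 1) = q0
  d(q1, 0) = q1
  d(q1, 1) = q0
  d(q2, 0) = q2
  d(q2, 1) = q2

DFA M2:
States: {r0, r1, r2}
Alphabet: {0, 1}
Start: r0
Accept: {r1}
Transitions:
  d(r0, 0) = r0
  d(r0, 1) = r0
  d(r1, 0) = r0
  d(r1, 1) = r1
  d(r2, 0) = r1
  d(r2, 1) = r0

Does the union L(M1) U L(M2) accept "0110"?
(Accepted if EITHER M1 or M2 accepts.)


M1: final=q2 accepted=True
M2: final=r0 accepted=False

Yes, union accepts


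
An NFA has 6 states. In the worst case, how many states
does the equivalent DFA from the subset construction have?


Subset construction: one DFA state per subset of NFA states.
2^6 = 64

64


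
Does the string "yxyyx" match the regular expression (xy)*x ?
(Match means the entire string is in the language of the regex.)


|string| = 5; first = 'y'; last = 'x'

No, "yxyyx" does not match (xy)*x


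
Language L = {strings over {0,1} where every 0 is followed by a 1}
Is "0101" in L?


'00' present: False; ends with '0': False

Yes, "0101" is in L


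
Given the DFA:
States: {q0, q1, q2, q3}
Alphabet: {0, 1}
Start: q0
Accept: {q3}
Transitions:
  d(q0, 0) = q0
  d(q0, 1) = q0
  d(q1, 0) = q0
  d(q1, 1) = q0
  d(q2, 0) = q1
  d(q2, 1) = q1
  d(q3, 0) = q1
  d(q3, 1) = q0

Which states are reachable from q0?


BFS from q0:
  layer 0: {q0}

{q0}


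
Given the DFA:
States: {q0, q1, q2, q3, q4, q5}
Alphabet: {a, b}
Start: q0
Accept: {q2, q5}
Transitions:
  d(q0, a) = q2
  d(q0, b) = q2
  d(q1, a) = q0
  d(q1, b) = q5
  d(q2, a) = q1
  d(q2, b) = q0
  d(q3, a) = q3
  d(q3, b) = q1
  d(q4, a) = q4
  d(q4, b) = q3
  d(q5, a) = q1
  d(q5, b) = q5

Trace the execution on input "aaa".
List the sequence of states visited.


Input: aaa
d(q0, a) = q2
d(q2, a) = q1
d(q1, a) = q0


q0 -> q2 -> q1 -> q0


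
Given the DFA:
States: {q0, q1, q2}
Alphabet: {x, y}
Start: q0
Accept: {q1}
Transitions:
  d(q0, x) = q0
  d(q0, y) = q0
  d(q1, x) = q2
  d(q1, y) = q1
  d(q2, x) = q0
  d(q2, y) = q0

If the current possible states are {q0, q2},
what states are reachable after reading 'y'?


Apply transition on 'y' from each current state:
  d(q0, y) = q0
  d(q2, y) = q0

{q0}


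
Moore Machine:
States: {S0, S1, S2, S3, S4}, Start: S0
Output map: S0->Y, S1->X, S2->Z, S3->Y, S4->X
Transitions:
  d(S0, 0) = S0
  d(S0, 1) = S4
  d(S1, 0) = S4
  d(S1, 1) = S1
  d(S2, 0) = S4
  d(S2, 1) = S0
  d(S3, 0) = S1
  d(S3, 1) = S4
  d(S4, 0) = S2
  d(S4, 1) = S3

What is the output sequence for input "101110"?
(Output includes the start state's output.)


Start: S0 (output Y)
  --1--> S4 (output X)
  --0--> S2 (output Z)
  --1--> S0 (output Y)
  --1--> S4 (output X)
  --1--> S3 (output Y)
  --0--> S1 (output X)

"YXZYXYX"


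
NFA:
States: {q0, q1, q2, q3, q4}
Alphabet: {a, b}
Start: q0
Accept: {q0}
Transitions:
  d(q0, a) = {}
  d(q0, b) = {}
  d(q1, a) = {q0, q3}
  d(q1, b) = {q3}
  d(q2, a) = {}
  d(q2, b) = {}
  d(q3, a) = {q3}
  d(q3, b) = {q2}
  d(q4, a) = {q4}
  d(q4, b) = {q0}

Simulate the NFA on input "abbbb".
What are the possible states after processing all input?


Start: {q0}
  --a--> {}
  --b--> {}
  --b--> {}
  --b--> {}
  --b--> {}

{} (empty set, no valid transitions)


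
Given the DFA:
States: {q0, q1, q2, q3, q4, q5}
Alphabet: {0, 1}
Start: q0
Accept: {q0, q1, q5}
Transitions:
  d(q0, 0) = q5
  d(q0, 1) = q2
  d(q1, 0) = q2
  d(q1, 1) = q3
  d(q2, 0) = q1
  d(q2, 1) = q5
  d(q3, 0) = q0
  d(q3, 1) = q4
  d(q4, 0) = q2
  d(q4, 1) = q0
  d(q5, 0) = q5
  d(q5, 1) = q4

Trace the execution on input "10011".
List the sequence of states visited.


Input: 10011
d(q0, 1) = q2
d(q2, 0) = q1
d(q1, 0) = q2
d(q2, 1) = q5
d(q5, 1) = q4


q0 -> q2 -> q1 -> q2 -> q5 -> q4


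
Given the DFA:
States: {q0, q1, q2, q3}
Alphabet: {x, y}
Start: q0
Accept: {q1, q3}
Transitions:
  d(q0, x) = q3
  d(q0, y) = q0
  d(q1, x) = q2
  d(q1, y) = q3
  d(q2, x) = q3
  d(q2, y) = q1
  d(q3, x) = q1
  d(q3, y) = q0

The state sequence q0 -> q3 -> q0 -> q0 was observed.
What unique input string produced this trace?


Trace back each transition to find the symbol:
  q0 --[x]--> q3
  q3 --[y]--> q0
  q0 --[y]--> q0

"xyy"


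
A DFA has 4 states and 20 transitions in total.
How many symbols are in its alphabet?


Each state has exactly one transition per symbol.
|alphabet| = transitions / states = 20 / 4 = 5

5


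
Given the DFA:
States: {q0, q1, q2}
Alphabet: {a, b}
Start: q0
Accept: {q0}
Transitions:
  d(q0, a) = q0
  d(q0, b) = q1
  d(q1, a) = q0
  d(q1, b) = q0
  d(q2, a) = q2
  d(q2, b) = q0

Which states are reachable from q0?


BFS from q0:
  layer 0: {q0}
  layer 1: {q1}

{q0, q1}


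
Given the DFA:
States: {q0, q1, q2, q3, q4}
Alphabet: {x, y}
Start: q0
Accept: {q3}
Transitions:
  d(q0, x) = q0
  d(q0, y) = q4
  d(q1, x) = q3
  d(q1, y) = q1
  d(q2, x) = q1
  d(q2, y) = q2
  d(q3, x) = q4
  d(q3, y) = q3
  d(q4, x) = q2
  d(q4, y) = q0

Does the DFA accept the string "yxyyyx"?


Trace: q0 -> q4 -> q2 -> q2 -> q2 -> q2 -> q1
Final state: q1
Accept states: {q3}

No, rejected (final state q1 is not an accept state)


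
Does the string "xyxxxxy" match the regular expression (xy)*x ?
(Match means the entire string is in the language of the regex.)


|string| = 7; first = 'x'; last = 'y'

No, "xyxxxxy" does not match (xy)*x


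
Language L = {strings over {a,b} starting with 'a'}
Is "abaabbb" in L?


first symbol = 'a'

Yes, "abaabbb" is in L


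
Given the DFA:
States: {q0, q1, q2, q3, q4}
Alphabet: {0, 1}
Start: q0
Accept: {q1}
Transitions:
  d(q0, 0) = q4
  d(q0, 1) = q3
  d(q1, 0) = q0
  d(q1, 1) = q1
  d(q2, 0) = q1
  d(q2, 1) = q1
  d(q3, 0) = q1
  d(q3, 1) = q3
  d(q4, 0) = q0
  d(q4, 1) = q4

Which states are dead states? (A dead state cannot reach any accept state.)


Forward reachability from each state:
  q0 -> reaches accept state q1 (live)
  q1 -> reaches accept state q1 (live)
  q2 -> reaches accept state q1 (live)
  q3 -> reaches accept state q1 (live)
  q4 -> reaches accept state q1 (live)

None (all states can reach an accept state)


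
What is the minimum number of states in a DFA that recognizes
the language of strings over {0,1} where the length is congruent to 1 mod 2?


States track (length) mod 2.
Need 2 states: one per remainder 0..1; accept = remainder 1.

2


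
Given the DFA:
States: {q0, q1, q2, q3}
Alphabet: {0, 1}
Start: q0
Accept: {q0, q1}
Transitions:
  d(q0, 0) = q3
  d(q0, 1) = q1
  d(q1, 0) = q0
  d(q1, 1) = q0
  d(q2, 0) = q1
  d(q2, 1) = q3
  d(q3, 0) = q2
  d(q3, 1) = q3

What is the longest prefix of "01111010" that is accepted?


Run the DFA, marking each prefix where the state is accepting:
  "" -> q0 [accept]
  "0" -> q3 [reject]
  "01" -> q3 [reject]
  "011" -> q3 [reject]
  "0111" -> q3 [reject]
  "01111" -> q3 [reject]
  "011110" -> q2 [reject]
  "0111101" -> q3 [reject]
  "01111010" -> q2 [reject]

""


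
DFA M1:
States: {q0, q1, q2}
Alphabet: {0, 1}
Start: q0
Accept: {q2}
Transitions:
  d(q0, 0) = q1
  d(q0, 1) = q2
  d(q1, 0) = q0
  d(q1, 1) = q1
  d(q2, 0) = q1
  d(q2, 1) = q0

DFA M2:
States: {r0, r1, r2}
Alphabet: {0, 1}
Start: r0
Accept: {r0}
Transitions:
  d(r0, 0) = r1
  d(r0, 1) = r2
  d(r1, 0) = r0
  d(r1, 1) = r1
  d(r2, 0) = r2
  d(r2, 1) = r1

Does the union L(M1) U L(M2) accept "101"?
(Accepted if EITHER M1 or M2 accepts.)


M1: final=q1 accepted=False
M2: final=r1 accepted=False

No, union rejects (neither accepts)


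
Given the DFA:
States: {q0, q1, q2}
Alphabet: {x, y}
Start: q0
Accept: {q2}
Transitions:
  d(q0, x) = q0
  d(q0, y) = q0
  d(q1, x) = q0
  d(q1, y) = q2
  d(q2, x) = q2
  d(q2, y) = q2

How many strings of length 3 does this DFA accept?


Enumerating all length-3 strings:
  "xxx" -> q0 [reject]
  "xxy" -> q0 [reject]
  "xyx" -> q0 [reject]
  "xyy" -> q0 [reject]
  "yxx" -> q0 [reject]
  "yxy" -> q0 [reject]
  "yyx" -> q0 [reject]
  "yyy" -> q0 [reject]

0 out of 8


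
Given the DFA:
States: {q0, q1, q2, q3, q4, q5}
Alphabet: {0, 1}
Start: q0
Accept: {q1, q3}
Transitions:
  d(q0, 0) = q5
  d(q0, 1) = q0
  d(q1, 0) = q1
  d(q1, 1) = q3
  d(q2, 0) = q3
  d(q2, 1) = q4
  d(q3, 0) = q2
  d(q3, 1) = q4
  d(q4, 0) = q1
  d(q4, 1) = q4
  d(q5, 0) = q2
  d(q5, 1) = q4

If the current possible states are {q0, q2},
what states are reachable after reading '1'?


Apply transition on '1' from each current state:
  d(q0, 1) = q0
  d(q2, 1) = q4

{q0, q4}


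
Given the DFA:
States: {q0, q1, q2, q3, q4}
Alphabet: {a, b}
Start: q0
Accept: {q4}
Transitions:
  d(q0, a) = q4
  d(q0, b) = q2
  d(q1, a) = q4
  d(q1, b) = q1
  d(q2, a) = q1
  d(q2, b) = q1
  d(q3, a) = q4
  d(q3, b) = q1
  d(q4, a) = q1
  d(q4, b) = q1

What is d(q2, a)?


Looking up transition d(q2, a)

q1


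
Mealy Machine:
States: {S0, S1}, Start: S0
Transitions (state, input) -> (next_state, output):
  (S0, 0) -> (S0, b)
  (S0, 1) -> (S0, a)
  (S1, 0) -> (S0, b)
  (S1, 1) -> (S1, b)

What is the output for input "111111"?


Step-by-step:
  (S0, 1) -> (S0, a)
  (S0, 1) -> (S0, a)
  (S0, 1) -> (S0, a)
  (S0, 1) -> (S0, a)
  (S0, 1) -> (S0, a)
  (S0, 1) -> (S0, a)

"aaaaaa"


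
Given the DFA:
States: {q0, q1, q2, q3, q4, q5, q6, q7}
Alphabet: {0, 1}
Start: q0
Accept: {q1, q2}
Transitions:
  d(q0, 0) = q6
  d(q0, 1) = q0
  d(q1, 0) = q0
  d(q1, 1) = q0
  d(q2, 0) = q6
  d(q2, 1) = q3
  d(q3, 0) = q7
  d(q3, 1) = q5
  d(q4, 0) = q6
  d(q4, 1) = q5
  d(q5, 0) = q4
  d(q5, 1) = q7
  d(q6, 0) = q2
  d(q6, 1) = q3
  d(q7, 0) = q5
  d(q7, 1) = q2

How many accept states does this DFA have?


Accept states listed: {q1, q2}
Counting: q1(1) q2(2)

2


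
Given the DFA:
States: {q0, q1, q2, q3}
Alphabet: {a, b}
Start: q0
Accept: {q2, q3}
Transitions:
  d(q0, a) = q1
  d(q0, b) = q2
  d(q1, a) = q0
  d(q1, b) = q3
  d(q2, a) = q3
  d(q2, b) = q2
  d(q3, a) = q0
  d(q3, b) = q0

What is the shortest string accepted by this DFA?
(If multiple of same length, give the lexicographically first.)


BFS by string length (lex-first path to each state shown):
  len 0: q0<-""
  len 1: q1<-"a", q2<-"b"
Found accept state at length 1.

"b"


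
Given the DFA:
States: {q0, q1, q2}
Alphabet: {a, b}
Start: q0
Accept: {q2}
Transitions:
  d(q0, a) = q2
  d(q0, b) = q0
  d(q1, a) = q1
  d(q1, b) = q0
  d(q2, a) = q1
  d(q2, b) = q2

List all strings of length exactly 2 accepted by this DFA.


All strings of length 2: 4 total
Accepted: 2

"ab", "ba"


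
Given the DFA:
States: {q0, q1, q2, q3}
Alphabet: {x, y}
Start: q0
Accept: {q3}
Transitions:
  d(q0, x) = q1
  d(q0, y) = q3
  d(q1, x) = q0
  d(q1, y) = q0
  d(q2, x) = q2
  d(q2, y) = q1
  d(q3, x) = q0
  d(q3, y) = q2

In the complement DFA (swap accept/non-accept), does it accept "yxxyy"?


Trace: q0 -> q3 -> q0 -> q1 -> q0 -> q3
Final: q3
Original accept: {q3}
Complement: q3 is in original accept

No, complement rejects (original accepts)


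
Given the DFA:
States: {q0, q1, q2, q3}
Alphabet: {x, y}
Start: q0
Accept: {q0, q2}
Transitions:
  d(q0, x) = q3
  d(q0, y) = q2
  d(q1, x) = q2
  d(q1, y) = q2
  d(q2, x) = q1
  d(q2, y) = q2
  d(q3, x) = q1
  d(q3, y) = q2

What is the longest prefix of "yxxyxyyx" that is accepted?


Run the DFA, marking each prefix where the state is accepting:
  "" -> q0 [accept]
  "y" -> q2 [accept]
  "yx" -> q1 [reject]
  "yxx" -> q2 [accept]
  "yxxy" -> q2 [accept]
  "yxxyx" -> q1 [reject]
  "yxxyxy" -> q2 [accept]
  "yxxyxyy" -> q2 [accept]
  "yxxyxyyx" -> q1 [reject]

"yxxyxyy"


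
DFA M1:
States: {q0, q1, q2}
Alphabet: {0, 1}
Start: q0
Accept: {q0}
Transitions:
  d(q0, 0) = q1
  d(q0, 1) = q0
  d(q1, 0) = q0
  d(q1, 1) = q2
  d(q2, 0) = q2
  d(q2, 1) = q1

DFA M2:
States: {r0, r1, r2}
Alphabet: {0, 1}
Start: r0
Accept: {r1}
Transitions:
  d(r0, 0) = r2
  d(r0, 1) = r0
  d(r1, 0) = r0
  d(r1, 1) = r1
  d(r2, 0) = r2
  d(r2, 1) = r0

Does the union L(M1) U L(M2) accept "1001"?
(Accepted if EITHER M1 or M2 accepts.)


M1: final=q0 accepted=True
M2: final=r0 accepted=False

Yes, union accepts


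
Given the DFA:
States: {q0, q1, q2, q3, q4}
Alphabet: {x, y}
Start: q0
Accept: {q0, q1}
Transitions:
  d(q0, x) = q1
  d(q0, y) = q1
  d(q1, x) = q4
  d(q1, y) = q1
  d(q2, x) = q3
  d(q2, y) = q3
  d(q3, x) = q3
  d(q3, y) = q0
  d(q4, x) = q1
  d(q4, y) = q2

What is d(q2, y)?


Looking up transition d(q2, y)

q3


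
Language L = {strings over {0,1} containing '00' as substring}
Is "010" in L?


'00' does not occur

No, "010" is not in L


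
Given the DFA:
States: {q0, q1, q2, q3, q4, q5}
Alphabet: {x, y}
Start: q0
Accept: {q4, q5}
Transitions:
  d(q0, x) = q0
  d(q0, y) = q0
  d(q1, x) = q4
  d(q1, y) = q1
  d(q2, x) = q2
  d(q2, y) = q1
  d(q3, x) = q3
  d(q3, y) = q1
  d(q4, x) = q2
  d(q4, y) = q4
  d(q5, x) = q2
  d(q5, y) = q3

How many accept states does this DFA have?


Accept states listed: {q4, q5}
Counting: q4(1) q5(2)

2


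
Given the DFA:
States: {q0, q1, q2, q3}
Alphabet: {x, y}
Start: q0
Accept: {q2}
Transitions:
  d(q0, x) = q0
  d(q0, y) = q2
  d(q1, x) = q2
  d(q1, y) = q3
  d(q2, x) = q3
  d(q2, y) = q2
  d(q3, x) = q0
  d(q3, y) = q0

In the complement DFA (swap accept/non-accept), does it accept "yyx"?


Trace: q0 -> q2 -> q2 -> q3
Final: q3
Original accept: {q2}
Complement: q3 is not in original accept

Yes, complement accepts (original rejects)


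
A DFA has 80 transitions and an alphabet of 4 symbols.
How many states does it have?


Each state has exactly one transition per symbol.
states = transitions / |alphabet| = 80 / 4 = 20

20


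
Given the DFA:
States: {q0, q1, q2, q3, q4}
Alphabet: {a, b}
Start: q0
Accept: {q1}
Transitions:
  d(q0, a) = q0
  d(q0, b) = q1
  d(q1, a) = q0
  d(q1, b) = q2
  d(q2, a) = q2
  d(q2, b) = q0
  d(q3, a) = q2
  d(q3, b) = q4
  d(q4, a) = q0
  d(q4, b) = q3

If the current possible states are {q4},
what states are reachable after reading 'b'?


Apply transition on 'b' from each current state:
  d(q4, b) = q3

{q3}


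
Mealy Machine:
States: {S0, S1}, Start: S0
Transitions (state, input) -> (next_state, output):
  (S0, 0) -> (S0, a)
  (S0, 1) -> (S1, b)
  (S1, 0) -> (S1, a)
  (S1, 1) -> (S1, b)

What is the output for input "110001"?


Step-by-step:
  (S0, 1) -> (S1, b)
  (S1, 1) -> (S1, b)
  (S1, 0) -> (S1, a)
  (S1, 0) -> (S1, a)
  (S1, 0) -> (S1, a)
  (S1, 1) -> (S1, b)

"bbaaab"


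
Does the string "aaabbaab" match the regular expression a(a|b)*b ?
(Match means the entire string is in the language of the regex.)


|string| = 8; first = 'a'; last = 'b'

Yes, "aaabbaab" matches a(a|b)*b


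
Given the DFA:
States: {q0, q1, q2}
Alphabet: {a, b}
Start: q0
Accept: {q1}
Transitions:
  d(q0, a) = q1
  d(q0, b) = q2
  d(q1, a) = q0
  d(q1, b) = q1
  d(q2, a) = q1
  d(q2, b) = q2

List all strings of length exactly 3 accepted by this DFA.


All strings of length 3: 8 total
Accepted: 4

"aaa", "abb", "bab", "bba"


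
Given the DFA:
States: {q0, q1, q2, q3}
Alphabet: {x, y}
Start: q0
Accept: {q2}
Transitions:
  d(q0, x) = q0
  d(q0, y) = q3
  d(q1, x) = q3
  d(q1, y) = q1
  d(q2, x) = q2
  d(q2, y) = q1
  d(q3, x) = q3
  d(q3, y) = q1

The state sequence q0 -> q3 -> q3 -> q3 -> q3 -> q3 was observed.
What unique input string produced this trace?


Trace back each transition to find the symbol:
  q0 --[y]--> q3
  q3 --[x]--> q3
  q3 --[x]--> q3
  q3 --[x]--> q3
  q3 --[x]--> q3

"yxxxx"


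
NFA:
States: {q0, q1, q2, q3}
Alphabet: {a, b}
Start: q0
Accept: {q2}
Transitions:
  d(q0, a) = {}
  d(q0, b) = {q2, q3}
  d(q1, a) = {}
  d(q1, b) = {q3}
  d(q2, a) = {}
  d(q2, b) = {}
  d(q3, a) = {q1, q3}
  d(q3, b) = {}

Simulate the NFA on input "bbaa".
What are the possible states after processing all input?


Start: {q0}
  --b--> {q2, q3}
  --b--> {}
  --a--> {}
  --a--> {}

{} (empty set, no valid transitions)


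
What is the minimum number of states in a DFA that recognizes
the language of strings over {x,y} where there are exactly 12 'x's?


States: count = 0, 1, ..., 12 (that's 13 states), plus a dead state for count > 12.
Total: 13 + 1 = 14. Accept = count-12 state.

14


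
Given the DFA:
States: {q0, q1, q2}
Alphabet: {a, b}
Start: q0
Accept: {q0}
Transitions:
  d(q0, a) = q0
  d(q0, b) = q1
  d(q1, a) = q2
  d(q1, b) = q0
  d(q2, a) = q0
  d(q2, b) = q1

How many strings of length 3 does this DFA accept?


Enumerating all length-3 strings:
  "aaa" -> q0 [accept]
  "aab" -> q1 [reject]
  "aba" -> q2 [reject]
  "abb" -> q0 [accept]
  "baa" -> q0 [accept]
  "bab" -> q1 [reject]
  "bba" -> q0 [accept]
  "bbb" -> q1 [reject]

4 out of 8


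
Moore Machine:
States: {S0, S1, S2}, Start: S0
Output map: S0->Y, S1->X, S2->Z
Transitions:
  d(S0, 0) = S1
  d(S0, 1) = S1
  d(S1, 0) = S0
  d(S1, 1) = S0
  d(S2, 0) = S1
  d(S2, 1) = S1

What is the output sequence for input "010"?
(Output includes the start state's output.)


Start: S0 (output Y)
  --0--> S1 (output X)
  --1--> S0 (output Y)
  --0--> S1 (output X)

"YXYX"


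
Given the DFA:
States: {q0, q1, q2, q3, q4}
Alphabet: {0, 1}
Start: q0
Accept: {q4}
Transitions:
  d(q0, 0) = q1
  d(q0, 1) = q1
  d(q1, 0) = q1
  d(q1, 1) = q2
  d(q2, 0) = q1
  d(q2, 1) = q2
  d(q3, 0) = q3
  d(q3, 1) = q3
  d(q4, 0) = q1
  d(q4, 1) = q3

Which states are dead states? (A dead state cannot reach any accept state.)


Forward reachability from each state:
  q0 -> reaches {q0, q1, q2}, no accept state (dead)
  q1 -> reaches {q1, q2}, no accept state (dead)
  q2 -> reaches {q1, q2}, no accept state (dead)
  q3 -> reaches {q3}, no accept state (dead)
  q4 -> reaches accept state q4 (live)

{q0, q1, q2, q3}


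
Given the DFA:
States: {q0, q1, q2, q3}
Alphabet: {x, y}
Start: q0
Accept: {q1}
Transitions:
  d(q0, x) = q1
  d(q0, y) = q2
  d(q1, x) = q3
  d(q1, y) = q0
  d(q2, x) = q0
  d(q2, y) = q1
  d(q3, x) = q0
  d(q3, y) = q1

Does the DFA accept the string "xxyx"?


Trace: q0 -> q1 -> q3 -> q1 -> q3
Final state: q3
Accept states: {q1}

No, rejected (final state q3 is not an accept state)


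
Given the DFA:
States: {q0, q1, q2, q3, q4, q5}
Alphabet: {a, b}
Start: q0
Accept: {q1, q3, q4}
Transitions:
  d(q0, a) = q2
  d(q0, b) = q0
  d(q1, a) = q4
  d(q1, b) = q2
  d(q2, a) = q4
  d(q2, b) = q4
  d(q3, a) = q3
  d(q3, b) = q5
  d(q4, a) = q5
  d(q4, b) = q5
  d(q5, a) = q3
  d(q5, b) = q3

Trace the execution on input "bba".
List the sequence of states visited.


Input: bba
d(q0, b) = q0
d(q0, b) = q0
d(q0, a) = q2


q0 -> q0 -> q0 -> q2


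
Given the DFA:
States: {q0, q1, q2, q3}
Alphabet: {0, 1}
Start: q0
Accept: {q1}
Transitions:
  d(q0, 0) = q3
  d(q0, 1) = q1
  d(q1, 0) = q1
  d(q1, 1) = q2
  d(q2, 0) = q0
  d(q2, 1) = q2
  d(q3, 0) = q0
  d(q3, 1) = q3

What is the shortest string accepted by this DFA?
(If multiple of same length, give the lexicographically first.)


BFS by string length (lex-first path to each state shown):
  len 0: q0<-""
  len 1: q1<-"1", q3<-"0"
Found accept state at length 1.

"1"


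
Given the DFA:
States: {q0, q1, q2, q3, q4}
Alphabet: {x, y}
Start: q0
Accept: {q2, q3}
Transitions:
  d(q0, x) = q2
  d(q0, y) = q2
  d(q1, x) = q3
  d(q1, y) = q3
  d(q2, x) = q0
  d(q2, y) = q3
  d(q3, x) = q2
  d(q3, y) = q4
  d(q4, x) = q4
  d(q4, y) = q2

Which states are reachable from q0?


BFS from q0:
  layer 0: {q0}
  layer 1: {q2}
  layer 2: {q3}
  layer 3: {q4}

{q0, q2, q3, q4}


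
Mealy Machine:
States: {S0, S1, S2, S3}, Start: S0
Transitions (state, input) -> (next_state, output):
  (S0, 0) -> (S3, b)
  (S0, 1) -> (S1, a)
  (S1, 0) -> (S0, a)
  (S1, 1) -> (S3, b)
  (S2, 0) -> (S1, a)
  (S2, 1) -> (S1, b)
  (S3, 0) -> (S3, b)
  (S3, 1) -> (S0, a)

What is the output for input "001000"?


Step-by-step:
  (S0, 0) -> (S3, b)
  (S3, 0) -> (S3, b)
  (S3, 1) -> (S0, a)
  (S0, 0) -> (S3, b)
  (S3, 0) -> (S3, b)
  (S3, 0) -> (S3, b)

"bbabbb"


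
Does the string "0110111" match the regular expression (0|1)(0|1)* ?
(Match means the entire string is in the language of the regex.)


|string| = 7; first = '0'; last = '1'

Yes, "0110111" matches (0|1)(0|1)*


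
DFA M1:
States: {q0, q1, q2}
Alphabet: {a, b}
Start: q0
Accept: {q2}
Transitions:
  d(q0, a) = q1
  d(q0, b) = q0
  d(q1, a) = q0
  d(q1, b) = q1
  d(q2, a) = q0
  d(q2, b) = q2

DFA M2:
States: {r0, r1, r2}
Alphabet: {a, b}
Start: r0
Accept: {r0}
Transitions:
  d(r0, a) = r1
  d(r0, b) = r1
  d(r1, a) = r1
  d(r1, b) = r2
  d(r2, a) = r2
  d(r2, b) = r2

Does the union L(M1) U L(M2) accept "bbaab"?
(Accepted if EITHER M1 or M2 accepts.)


M1: final=q0 accepted=False
M2: final=r2 accepted=False

No, union rejects (neither accepts)


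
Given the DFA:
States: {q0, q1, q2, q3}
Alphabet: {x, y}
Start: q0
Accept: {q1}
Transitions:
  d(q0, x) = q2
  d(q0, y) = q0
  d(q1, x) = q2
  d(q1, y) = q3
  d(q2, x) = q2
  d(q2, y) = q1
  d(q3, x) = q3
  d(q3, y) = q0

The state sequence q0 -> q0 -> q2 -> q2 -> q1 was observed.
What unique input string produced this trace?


Trace back each transition to find the symbol:
  q0 --[y]--> q0
  q0 --[x]--> q2
  q2 --[x]--> q2
  q2 --[y]--> q1

"yxxy"


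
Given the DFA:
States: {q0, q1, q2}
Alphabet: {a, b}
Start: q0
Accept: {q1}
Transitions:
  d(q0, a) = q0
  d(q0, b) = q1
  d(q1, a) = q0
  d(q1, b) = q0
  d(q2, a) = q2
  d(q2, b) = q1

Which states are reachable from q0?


BFS from q0:
  layer 0: {q0}
  layer 1: {q1}

{q0, q1}


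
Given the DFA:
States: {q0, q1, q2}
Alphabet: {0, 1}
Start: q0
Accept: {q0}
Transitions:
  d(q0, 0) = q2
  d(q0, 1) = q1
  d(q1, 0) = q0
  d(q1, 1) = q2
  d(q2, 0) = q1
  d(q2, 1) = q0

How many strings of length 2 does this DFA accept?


Enumerating all length-2 strings:
  "00" -> q1 [reject]
  "01" -> q0 [accept]
  "10" -> q0 [accept]
  "11" -> q2 [reject]

2 out of 4


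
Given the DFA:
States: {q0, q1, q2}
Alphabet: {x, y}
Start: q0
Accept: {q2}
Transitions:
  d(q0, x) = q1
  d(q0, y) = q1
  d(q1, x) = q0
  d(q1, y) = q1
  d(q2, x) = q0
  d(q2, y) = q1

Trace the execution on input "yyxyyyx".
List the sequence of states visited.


Input: yyxyyyx
d(q0, y) = q1
d(q1, y) = q1
d(q1, x) = q0
d(q0, y) = q1
d(q1, y) = q1
d(q1, y) = q1
d(q1, x) = q0


q0 -> q1 -> q1 -> q0 -> q1 -> q1 -> q1 -> q0


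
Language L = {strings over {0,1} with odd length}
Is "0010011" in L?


length = 7; 7 mod 2 = 1

Yes, "0010011" is in L


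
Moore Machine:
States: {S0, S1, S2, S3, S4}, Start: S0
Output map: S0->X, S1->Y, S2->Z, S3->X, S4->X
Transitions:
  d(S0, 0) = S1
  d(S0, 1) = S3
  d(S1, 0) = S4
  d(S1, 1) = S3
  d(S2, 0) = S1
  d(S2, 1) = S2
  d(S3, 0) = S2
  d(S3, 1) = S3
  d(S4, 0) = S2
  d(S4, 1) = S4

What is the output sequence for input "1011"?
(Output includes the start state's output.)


Start: S0 (output X)
  --1--> S3 (output X)
  --0--> S2 (output Z)
  --1--> S2 (output Z)
  --1--> S2 (output Z)

"XXZZZ"


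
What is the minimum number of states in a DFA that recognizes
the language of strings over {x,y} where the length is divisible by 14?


States track (length) mod 14.
Need 14 states: one per remainder 0..13; accept = remainder 0.

14


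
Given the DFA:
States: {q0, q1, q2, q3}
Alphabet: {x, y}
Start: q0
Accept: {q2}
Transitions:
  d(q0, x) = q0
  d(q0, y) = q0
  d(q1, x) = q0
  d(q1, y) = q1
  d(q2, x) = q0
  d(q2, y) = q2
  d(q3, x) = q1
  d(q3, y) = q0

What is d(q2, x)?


Looking up transition d(q2, x)

q0


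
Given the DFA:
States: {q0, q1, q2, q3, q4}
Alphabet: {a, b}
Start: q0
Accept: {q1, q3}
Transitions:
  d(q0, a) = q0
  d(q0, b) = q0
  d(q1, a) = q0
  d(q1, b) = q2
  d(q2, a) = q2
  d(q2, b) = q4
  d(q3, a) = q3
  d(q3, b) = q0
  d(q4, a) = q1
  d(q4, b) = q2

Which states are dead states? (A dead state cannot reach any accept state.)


Forward reachability from each state:
  q0 -> reaches {q0}, no accept state (dead)
  q1 -> reaches accept state q1 (live)
  q2 -> reaches accept state q1 (live)
  q3 -> reaches accept state q3 (live)
  q4 -> reaches accept state q1 (live)

{q0}


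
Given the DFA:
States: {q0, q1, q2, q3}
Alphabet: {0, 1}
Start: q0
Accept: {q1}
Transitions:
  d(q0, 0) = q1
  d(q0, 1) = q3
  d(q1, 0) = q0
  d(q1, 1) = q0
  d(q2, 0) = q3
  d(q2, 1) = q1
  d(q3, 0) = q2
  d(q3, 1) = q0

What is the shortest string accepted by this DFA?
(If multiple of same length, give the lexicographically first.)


BFS by string length (lex-first path to each state shown):
  len 0: q0<-""
  len 1: q1<-"0", q3<-"1"
Found accept state at length 1.

"0"


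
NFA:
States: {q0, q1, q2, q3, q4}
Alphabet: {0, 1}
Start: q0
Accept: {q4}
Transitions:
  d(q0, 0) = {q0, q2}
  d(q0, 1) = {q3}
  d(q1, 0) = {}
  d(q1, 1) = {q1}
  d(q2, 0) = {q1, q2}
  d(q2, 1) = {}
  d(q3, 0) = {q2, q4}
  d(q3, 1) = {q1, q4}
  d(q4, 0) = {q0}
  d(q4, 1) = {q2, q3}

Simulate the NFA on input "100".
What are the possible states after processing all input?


Start: {q0}
  --1--> {q3}
  --0--> {q2, q4}
  --0--> {q0, q1, q2}

{q0, q1, q2}


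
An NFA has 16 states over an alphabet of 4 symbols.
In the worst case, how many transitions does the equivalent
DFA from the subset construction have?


Subset construction: one DFA state per subset of NFA states = 2^16 = 65536 states.
Each DFA state has 4 outgoing transitions: 65536 * 4 = 262144

262144


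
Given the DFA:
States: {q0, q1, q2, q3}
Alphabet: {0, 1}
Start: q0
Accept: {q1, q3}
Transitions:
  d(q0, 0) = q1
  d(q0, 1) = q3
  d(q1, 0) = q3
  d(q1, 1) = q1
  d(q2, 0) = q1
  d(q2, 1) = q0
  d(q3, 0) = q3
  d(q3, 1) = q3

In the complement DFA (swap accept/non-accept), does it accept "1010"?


Trace: q0 -> q3 -> q3 -> q3 -> q3
Final: q3
Original accept: {q1, q3}
Complement: q3 is in original accept

No, complement rejects (original accepts)


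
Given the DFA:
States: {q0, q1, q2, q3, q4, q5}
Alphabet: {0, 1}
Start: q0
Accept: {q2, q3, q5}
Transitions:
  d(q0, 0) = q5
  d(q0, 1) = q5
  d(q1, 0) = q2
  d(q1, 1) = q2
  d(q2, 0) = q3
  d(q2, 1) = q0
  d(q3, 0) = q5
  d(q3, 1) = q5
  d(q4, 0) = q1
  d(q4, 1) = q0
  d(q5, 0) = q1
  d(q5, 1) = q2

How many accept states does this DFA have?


Accept states listed: {q2, q3, q5}
Counting: q2(1) q3(2) q5(3)

3


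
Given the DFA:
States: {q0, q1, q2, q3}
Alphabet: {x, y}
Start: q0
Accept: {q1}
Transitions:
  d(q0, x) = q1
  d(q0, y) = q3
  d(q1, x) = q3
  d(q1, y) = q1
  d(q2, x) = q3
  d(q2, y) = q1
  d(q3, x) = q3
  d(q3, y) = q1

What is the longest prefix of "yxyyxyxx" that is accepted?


Run the DFA, marking each prefix where the state is accepting:
  "" -> q0 [reject]
  "y" -> q3 [reject]
  "yx" -> q3 [reject]
  "yxy" -> q1 [accept]
  "yxyy" -> q1 [accept]
  "yxyyx" -> q3 [reject]
  "yxyyxy" -> q1 [accept]
  "yxyyxyx" -> q3 [reject]
  "yxyyxyxx" -> q3 [reject]

"yxyyxy"


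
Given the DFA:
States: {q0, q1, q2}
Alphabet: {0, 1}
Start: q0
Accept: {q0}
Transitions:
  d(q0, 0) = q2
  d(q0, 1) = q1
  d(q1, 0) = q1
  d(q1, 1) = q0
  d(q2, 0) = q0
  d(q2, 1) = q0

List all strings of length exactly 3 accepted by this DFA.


All strings of length 3: 8 total
Accepted: 1

"101"


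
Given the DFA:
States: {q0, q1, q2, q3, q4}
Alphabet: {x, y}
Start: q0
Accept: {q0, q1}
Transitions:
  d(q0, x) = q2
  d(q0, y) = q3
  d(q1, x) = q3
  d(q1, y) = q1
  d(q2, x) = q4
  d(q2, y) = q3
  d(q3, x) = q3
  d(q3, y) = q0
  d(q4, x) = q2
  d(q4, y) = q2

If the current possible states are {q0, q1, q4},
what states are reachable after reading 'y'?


Apply transition on 'y' from each current state:
  d(q0, y) = q3
  d(q1, y) = q1
  d(q4, y) = q2

{q1, q2, q3}


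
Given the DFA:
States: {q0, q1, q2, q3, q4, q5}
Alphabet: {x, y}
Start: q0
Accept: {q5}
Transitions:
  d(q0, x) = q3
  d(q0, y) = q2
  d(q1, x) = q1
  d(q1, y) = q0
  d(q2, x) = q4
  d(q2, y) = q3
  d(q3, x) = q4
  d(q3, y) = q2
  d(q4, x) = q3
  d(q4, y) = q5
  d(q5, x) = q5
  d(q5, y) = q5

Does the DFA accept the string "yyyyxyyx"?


Trace: q0 -> q2 -> q3 -> q2 -> q3 -> q4 -> q5 -> q5 -> q5
Final state: q5
Accept states: {q5}

Yes, accepted (final state q5 is an accept state)


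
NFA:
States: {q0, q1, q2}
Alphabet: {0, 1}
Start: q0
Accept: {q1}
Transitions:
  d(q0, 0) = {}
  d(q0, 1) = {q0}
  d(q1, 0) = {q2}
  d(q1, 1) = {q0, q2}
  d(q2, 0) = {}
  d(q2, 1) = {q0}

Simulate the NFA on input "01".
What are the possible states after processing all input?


Start: {q0}
  --0--> {}
  --1--> {}

{} (empty set, no valid transitions)


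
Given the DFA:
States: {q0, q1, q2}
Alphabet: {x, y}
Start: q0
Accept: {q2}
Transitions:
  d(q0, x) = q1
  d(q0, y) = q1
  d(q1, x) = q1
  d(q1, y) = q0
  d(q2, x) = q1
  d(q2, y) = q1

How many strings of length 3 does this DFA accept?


Enumerating all length-3 strings:
  "xxx" -> q1 [reject]
  "xxy" -> q0 [reject]
  "xyx" -> q1 [reject]
  "xyy" -> q1 [reject]
  "yxx" -> q1 [reject]
  "yxy" -> q0 [reject]
  "yyx" -> q1 [reject]
  "yyy" -> q1 [reject]

0 out of 8


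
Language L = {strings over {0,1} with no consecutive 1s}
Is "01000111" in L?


'11' occurs at index 5

No, "01000111" is not in L


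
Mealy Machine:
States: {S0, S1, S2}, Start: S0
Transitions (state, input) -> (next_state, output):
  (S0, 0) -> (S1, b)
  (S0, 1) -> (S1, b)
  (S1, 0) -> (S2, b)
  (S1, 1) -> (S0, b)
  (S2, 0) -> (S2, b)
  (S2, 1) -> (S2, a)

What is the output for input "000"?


Step-by-step:
  (S0, 0) -> (S1, b)
  (S1, 0) -> (S2, b)
  (S2, 0) -> (S2, b)

"bbb"


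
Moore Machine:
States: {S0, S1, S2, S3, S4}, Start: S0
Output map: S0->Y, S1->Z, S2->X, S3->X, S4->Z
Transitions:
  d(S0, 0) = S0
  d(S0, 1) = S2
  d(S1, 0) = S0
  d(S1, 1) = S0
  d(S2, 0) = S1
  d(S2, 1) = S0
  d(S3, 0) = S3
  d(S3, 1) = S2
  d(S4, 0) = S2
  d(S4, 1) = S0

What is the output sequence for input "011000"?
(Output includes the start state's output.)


Start: S0 (output Y)
  --0--> S0 (output Y)
  --1--> S2 (output X)
  --1--> S0 (output Y)
  --0--> S0 (output Y)
  --0--> S0 (output Y)
  --0--> S0 (output Y)

"YYXYYYY"


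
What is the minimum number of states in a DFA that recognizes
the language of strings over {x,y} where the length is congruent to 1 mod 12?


States track (length) mod 12.
Need 12 states: one per remainder 0..11; accept = remainder 1.

12


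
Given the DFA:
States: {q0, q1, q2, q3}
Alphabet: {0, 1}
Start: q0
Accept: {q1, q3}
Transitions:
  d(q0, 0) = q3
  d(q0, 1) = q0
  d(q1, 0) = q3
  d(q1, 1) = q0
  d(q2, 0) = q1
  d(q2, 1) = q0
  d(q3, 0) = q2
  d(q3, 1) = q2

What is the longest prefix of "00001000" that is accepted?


Run the DFA, marking each prefix where the state is accepting:
  "" -> q0 [reject]
  "0" -> q3 [accept]
  "00" -> q2 [reject]
  "000" -> q1 [accept]
  "0000" -> q3 [accept]
  "00001" -> q2 [reject]
  "000010" -> q1 [accept]
  "0000100" -> q3 [accept]
  "00001000" -> q2 [reject]

"0000100"


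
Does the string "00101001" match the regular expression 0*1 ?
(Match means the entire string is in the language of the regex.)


|string| = 8; first = '0'; last = '1'

No, "00101001" does not match 0*1


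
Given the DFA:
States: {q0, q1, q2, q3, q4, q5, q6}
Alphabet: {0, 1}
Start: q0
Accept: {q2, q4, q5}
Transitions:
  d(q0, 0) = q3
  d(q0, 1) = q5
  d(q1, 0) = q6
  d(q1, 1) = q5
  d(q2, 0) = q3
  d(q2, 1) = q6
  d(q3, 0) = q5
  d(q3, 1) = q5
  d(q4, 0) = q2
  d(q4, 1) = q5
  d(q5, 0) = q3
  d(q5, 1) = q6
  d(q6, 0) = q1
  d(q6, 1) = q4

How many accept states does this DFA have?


Accept states listed: {q2, q4, q5}
Counting: q2(1) q4(2) q5(3)

3


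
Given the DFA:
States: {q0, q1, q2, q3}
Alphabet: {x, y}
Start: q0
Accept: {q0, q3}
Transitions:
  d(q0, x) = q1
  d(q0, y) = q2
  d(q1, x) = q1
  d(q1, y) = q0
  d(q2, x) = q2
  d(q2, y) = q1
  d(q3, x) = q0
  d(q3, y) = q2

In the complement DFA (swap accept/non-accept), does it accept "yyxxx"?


Trace: q0 -> q2 -> q1 -> q1 -> q1 -> q1
Final: q1
Original accept: {q0, q3}
Complement: q1 is not in original accept

Yes, complement accepts (original rejects)


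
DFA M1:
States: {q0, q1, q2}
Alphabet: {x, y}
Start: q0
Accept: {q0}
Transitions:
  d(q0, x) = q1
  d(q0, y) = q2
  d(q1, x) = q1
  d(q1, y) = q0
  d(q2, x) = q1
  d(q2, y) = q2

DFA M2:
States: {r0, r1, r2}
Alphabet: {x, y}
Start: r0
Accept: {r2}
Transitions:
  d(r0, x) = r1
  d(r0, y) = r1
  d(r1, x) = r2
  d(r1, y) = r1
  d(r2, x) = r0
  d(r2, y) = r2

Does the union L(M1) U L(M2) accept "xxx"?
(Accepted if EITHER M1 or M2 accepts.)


M1: final=q1 accepted=False
M2: final=r0 accepted=False

No, union rejects (neither accepts)
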